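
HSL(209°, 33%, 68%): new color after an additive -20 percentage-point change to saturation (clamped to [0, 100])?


Original S = 33%
Adjustment = -20 percentage points
New S = 33 + (-20) = 13
Clamp to [0, 100] → 13
= HSL(209°, 13%, 68%)


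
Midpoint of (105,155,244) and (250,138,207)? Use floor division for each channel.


Midpoint: each channel = ⌊(C₁+C₂)/2⌋
R: ⌊(105+250)/2⌋ = 177
G: ⌊(155+138)/2⌋ = 146
B: ⌊(244+207)/2⌋ = 225
= RGB(177, 146, 225)


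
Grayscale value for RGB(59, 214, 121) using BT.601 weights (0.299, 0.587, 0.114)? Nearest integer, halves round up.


Gray = 0.299×R + 0.587×G + 0.114×B
Gray = 0.299×59 + 0.587×214 + 0.114×121
Gray = 17.641 + 125.618 + 13.794
Gray = 157.053 → round half up → 157
Gray = 157


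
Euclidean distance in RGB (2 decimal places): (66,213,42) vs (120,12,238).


d = √[(R₁-R₂)² + (G₁-G₂)² + (B₁-B₂)²]
d = √[(66-120)² + (213-12)² + (42-238)²]
d = √[2916 + 40401 + 38416]
d = √81733
d ≈ 285.89


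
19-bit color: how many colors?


Colors = 2^bits = 2^19
= 524,288 colors


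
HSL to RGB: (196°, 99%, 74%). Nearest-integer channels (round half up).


H=196°, S=0.99, L=0.74
C = (1-|2L-1|)×S = (1-|0.48|)×0.99 = 0.5148
H' = H/60 = 196/60 ≈ 3.2667; X = C×(1-|H' mod 2 - 1|) = 0.37752
m = L - C/2 = 0.74 - 0.2574 = 0.4826
Sector ⌊H'⌋ = 3 → (R',G',B') = (0.0, 0.37752, 0.5148)
RGB = ((R'+m)×255, (G'+m)×255, (B'+m)×255) = (123.063, 219.3306, 254.337)
Round half up → RGB(123, 219, 254)


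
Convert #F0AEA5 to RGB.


F0 → 240 (R)
AE → 174 (G)
A5 → 165 (B)
= RGB(240, 174, 165)


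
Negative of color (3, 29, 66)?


Invert: (255-R, 255-G, 255-B)
R: 255-3 = 252
G: 255-29 = 226
B: 255-66 = 189
= RGB(252, 226, 189)


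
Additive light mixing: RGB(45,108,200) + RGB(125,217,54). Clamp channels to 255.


Additive: each channel = min(255, C₁+C₂)
R: 45+125 = 170 → 170
G: 108+217 = 325 → 255
B: 200+54 = 254 → 254
= RGB(170, 255, 254)


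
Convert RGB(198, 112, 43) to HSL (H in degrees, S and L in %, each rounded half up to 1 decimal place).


Normalize: R'=198/255≈0.7765, G'=112/255≈0.4392, B'=43/255≈0.1686
Max=198/255, Min=43/255, Δ=Max-Min=155/255
L = (Max+Min)/2 = (198+43)/510 = 241/510 = 0.47254… → L = 47.3%
L ≤ 0.5 → S = Δ/(Max+Min) = 155/(198+43) = 155/241 = 0.64315… → S = 64.3%
(the 1/255 factors cancel in S and H, so raw channel differences can be used)
Max is R' → H = 60 × (((G-B)/Δ) mod 6) = 60 × (((112-43)/155) mod 6)
  69/155 = 0.4451…
  H = 60 × 0.4451… = 26.709…° → H = 26.7°
= HSL(26.7°, 64.3%, 47.3%)


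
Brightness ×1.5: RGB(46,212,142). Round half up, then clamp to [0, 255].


Multiply each channel by 1.5, round half up, clamp to [0, 255]
R: 46×1.5 = 69
G: 212×1.5 = 318 → clamp → 255
B: 142×1.5 = 213
= RGB(69, 255, 213)


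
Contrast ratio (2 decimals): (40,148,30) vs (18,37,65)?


Linearize each sRGB channel c=v/255: c/12.92 if c ≤ 0.04045 else ((c+0.055)/1.055)^2.4
L = 0.2126×R_lin + 0.7152×G_lin + 0.0722×B_lin
Color 1 (40,148,30):
  R=40: 40/255≈0.1569 > 0.04045 → ((0.1569+0.055)/1.055)^2.4 ≈ 0.02122
  G=148: 148/255≈0.5804 > 0.04045 → ((0.5804+0.055)/1.055)^2.4 ≈ 0.29614
  B=30: 30/255≈0.1176 > 0.04045 → ((0.1176+0.055)/1.055)^2.4 ≈ 0.01298
  L1 = 0.2126×0.02122 + 0.7152×0.29614 + 0.0722×0.01298 ≈ 0.21725
Color 2 (18,37,65):
  R=18: 18/255≈0.0706 > 0.04045 → ((0.0706+0.055)/1.055)^2.4 ≈ 0.00605
  G=37: 37/255≈0.1451 > 0.04045 → ((0.1451+0.055)/1.055)^2.4 ≈ 0.01850
  B=65: 65/255≈0.2549 > 0.04045 → ((0.2549+0.055)/1.055)^2.4 ≈ 0.05286
  L2 = 0.2126×0.00605 + 0.7152×0.01850 + 0.0722×0.05286 ≈ 0.01833
Lighter = 0.21725, Darker = 0.01833
Ratio = (L_lighter + 0.05) / (L_darker + 0.05)
Ratio = (0.21725 + 0.05) / (0.01833 + 0.05) = 0.26725 / 0.06833 ≈ 3.9109
Ratio ≈ 3.91:1


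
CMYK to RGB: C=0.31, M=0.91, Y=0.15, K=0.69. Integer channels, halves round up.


R = 255 × (1-C) × (1-K) = 255 × 0.69 × 0.31 = 54.5445 → 55
G = 255 × (1-M) × (1-K) = 255 × 0.09 × 0.31 = 7.1145 → 7
B = 255 × (1-Y) × (1-K) = 255 × 0.85 × 0.31 = 67.1925 → 67
= RGB(55, 7, 67)


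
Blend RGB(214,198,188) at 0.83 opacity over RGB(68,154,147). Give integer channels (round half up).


C = α×F + (1-α)×B, with 1-α = 0.17
R: 0.83×214 + 0.17×68 = 177.62 + 11.56 = 189.18 → 189
G: 0.83×198 + 0.17×154 = 164.34 + 26.18 = 190.52 → 191
B: 0.83×188 + 0.17×147 = 156.04 + 24.99 = 181.03 → 181
= RGB(189, 191, 181)


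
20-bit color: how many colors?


Colors = 2^bits = 2^20
= 1,048,576 colors


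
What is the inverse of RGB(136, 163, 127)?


Invert: (255-R, 255-G, 255-B)
R: 255-136 = 119
G: 255-163 = 92
B: 255-127 = 128
= RGB(119, 92, 128)


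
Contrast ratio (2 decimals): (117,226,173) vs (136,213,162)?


Linearize each sRGB channel c=v/255: c/12.92 if c ≤ 0.04045 else ((c+0.055)/1.055)^2.4
L = 0.2126×R_lin + 0.7152×G_lin + 0.0722×B_lin
Color 1 (117,226,173):
  R=117: 117/255≈0.4588 > 0.04045 → ((0.4588+0.055)/1.055)^2.4 ≈ 0.17789
  G=226: 226/255≈0.8863 > 0.04045 → ((0.8863+0.055)/1.055)^2.4 ≈ 0.76052
  B=173: 173/255≈0.6784 > 0.04045 → ((0.6784+0.055)/1.055)^2.4 ≈ 0.41789
  L1 = 0.2126×0.17789 + 0.7152×0.76052 + 0.0722×0.41789 ≈ 0.61192
Color 2 (136,213,162):
  R=136: 136/255≈0.5333 > 0.04045 → ((0.5333+0.055)/1.055)^2.4 ≈ 0.24620
  G=213: 213/255≈0.8353 > 0.04045 → ((0.8353+0.055)/1.055)^2.4 ≈ 0.66539
  B=162: 162/255≈0.6353 > 0.04045 → ((0.6353+0.055)/1.055)^2.4 ≈ 0.36131
  L2 = 0.2126×0.24620 + 0.7152×0.66539 + 0.0722×0.36131 ≈ 0.55431
Lighter = 0.61192, Darker = 0.55431
Ratio = (L_lighter + 0.05) / (L_darker + 0.05)
Ratio = (0.61192 + 0.05) / (0.55431 + 0.05) = 0.66192 / 0.60431 ≈ 1.0953
Ratio ≈ 1.10:1


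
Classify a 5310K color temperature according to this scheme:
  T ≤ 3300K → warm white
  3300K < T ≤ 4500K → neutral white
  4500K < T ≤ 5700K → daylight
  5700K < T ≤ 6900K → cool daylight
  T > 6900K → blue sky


Temperature: 5310K
4500K < 5310K ≤ 5700K → daylight
Classification: daylight


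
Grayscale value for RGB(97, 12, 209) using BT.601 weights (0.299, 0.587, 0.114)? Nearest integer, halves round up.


Gray = 0.299×R + 0.587×G + 0.114×B
Gray = 0.299×97 + 0.587×12 + 0.114×209
Gray = 29.003 + 7.044 + 23.826
Gray = 59.873 → round half up → 60
Gray = 60


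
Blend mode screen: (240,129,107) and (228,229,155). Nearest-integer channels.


Screen: C = 255 - (255-A)×(255-B)/255, rounded to nearest integer
R: 255 - (255-240)×(255-228)/255 = 255 - 405/255 ≈ 255 - 1.588 = 253.412 → 253
G: 255 - (255-129)×(255-229)/255 = 255 - 3276/255 ≈ 255 - 12.847 = 242.153 → 242
B: 255 - (255-107)×(255-155)/255 = 255 - 14800/255 ≈ 255 - 58.039 = 196.961 → 197
= RGB(253, 242, 197)


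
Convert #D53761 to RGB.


D5 → 213 (R)
37 → 55 (G)
61 → 97 (B)
= RGB(213, 55, 97)


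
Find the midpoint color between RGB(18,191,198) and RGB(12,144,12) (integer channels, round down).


Midpoint: each channel = ⌊(C₁+C₂)/2⌋
R: ⌊(18+12)/2⌋ = 15
G: ⌊(191+144)/2⌋ = 167
B: ⌊(198+12)/2⌋ = 105
= RGB(15, 167, 105)


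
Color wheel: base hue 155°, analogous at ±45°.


Base hue: 155°
Left analog: (155 - 45) mod 360 = 110°
Right analog: (155 + 45) mod 360 = 200°
Analogous hues = 110° and 200°


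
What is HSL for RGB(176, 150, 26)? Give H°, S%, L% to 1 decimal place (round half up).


Normalize: R'=176/255≈0.6902, G'=150/255≈0.5882, B'=26/255≈0.1020
Max=176/255, Min=26/255, Δ=Max-Min=150/255
L = (Max+Min)/2 = (176+26)/510 = 202/510 = 0.39607… → L = 39.6%
L ≤ 0.5 → S = Δ/(Max+Min) = 150/(176+26) = 150/202 = 0.74257… → S = 74.3%
(the 1/255 factors cancel in S and H, so raw channel differences can be used)
Max is R' → H = 60 × (((G-B)/Δ) mod 6) = 60 × (((150-26)/150) mod 6)
  124/150 = 0.8266…
  H = 60 × 0.8266… = 49.6° → H = 49.6°
= HSL(49.6°, 74.3%, 39.6%)


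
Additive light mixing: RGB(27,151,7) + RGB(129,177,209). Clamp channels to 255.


Additive: each channel = min(255, C₁+C₂)
R: 27+129 = 156 → 156
G: 151+177 = 328 → 255
B: 7+209 = 216 → 216
= RGB(156, 255, 216)


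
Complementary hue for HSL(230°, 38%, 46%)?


Complement = opposite side of color wheel = hue + 180°
H' = (230 + 180) mod 360 = 50°
S and L unchanged.
= HSL(50°, 38%, 46%)


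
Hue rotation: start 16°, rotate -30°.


New hue = (H + rotation) mod 360
New hue = (16 -30) mod 360
= -14 mod 360
= 346°


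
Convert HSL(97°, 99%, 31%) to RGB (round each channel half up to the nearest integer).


H=97°, S=0.99, L=0.31
C = (1-|2L-1|)×S = (1-|-0.38|)×0.99 = 0.6138
H' = H/60 = 97/60 ≈ 1.6167; X = C×(1-|H' mod 2 - 1|) = 0.23529
m = L - C/2 = 0.31 - 0.3069 = 0.0031
Sector ⌊H'⌋ = 1 → (R',G',B') = (0.23529, 0.6138, 0.0)
RGB = ((R'+m)×255, (G'+m)×255, (B'+m)×255) = (60.78945, 157.3095, 0.7905)
Round half up → RGB(61, 157, 1)


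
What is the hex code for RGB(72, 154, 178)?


R = 72 → 48 (hex)
G = 154 → 9A (hex)
B = 178 → B2 (hex)
Hex = #489AB2


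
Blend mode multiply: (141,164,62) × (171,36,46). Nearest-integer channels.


Multiply: C = A×B/255, rounded to nearest integer
R: 141×171/255 = 24111/255 ≈ 94.553 → 95
G: 164×36/255 = 5904/255 ≈ 23.153 → 23
B: 62×46/255 = 2852/255 ≈ 11.184 → 11
= RGB(95, 23, 11)


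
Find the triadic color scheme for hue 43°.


Triadic: equally spaced at 120° intervals
H1 = 43°
H2 = (43 + 120) mod 360 = 163°
H3 = (43 + 240) mod 360 = 283°
Triadic = 43°, 163°, 283°


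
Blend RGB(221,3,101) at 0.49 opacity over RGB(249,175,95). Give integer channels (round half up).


C = α×F + (1-α)×B, with 1-α = 0.51
R: 0.49×221 + 0.51×249 = 108.29 + 126.99 = 235.28 → 235
G: 0.49×3 + 0.51×175 = 1.47 + 89.25 = 90.72 → 91
B: 0.49×101 + 0.51×95 = 49.49 + 48.45 = 97.94 → 98
= RGB(235, 91, 98)


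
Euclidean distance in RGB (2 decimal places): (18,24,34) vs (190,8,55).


d = √[(R₁-R₂)² + (G₁-G₂)² + (B₁-B₂)²]
d = √[(18-190)² + (24-8)² + (34-55)²]
d = √[29584 + 256 + 441]
d = √30281
d ≈ 174.01


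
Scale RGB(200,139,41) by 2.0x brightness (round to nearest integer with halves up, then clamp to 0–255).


Multiply each channel by 2.0, round half up, clamp to [0, 255]
R: 200×2.0 = 400 → clamp → 255
G: 139×2.0 = 278 → clamp → 255
B: 41×2.0 = 82
= RGB(255, 255, 82)


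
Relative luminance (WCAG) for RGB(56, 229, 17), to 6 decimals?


Linearize each channel (sRGB transfer function): c = v/255; c_lin = c/12.92 if c ≤ 0.04045, else ((c+0.055)/1.055)^2.4
  R: 56/255 ≈ 0.219608 > 0.04045 → ((0.219608+0.055)/1.055)^2.4 ≈ 0.039546
  G: 229/255 ≈ 0.898039 > 0.04045 → ((0.898039+0.055)/1.055)^2.4 ≈ 0.783538
  B: 17/255 ≈ 0.066667 > 0.04045 → ((0.066667+0.055)/1.055)^2.4 ≈ 0.005605
R_lin = 0.039546, G_lin = 0.783538, B_lin = 0.005605
L = 0.2126×R + 0.7152×G + 0.0722×B
L = 0.2126×0.039546 + 0.7152×0.783538 + 0.0722×0.005605
L ≈ 0.569198


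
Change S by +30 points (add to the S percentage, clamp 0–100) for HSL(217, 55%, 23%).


Original S = 55%
Adjustment = +30 percentage points
New S = 55 + (30) = 85
Clamp to [0, 100] → 85
= HSL(217°, 85%, 23%)


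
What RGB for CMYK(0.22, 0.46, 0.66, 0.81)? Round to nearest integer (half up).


R = 255 × (1-C) × (1-K) = 255 × 0.78 × 0.19 = 37.791 → 38
G = 255 × (1-M) × (1-K) = 255 × 0.54 × 0.19 = 26.163 → 26
B = 255 × (1-Y) × (1-K) = 255 × 0.34 × 0.19 = 16.473 → 16
= RGB(38, 26, 16)


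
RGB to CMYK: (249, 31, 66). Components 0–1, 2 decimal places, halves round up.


R'=249/255≈0.9765, G'=31/255≈0.1216, B'=66/255≈0.2588
K = 1 - max(R',G',B') = 1 - 249/255 = 6/255 = 0.02352… → 0.02
(1-R'-K)/(1-K) simplifies to (max-R)/max with max = 249:
C = (249-249)/249 = 0/249 = 0 → 0.00
M = (249-31)/249 = 218/249 = 0.87550… → 0.88
Y = (249-66)/249 = 183/249 = 0.73493… → 0.73
= CMYK(0.00, 0.88, 0.73, 0.02)


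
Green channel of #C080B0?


Color: #C080B0
R = C0 = 192
G = 80 = 128
B = B0 = 176
Green = 128


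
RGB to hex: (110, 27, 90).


R = 110 → 6E (hex)
G = 27 → 1B (hex)
B = 90 → 5A (hex)
Hex = #6E1B5A


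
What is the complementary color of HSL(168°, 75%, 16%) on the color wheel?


Complement = opposite side of color wheel = hue + 180°
H' = (168 + 180) mod 360 = 348°
S and L unchanged.
= HSL(348°, 75%, 16%)


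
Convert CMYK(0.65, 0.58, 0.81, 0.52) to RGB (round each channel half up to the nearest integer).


R = 255 × (1-C) × (1-K) = 255 × 0.35 × 0.48 = 42.84 → 43
G = 255 × (1-M) × (1-K) = 255 × 0.42 × 0.48 = 51.408 → 51
B = 255 × (1-Y) × (1-K) = 255 × 0.19 × 0.48 = 23.256 → 23
= RGB(43, 51, 23)


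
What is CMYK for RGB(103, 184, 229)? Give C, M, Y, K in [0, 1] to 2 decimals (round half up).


R'=103/255≈0.4039, G'=184/255≈0.7216, B'=229/255≈0.8980
K = 1 - max(R',G',B') = 1 - 229/255 = 26/255 = 0.10196… → 0.10
(1-R'-K)/(1-K) simplifies to (max-R)/max with max = 229:
C = (229-103)/229 = 126/229 = 0.55021… → 0.55
M = (229-184)/229 = 45/229 = 0.19650… → 0.20
Y = (229-229)/229 = 0/229 = 0 → 0.00
= CMYK(0.55, 0.20, 0.00, 0.10)


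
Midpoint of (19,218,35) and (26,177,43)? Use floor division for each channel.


Midpoint: each channel = ⌊(C₁+C₂)/2⌋
R: ⌊(19+26)/2⌋ = 22
G: ⌊(218+177)/2⌋ = 197
B: ⌊(35+43)/2⌋ = 39
= RGB(22, 197, 39)


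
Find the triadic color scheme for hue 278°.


Triadic: equally spaced at 120° intervals
H1 = 278°
H2 = (278 + 120) mod 360 = 38°
H3 = (278 + 240) mod 360 = 158°
Triadic = 278°, 38°, 158°


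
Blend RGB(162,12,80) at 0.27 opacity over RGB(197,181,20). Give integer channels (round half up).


C = α×F + (1-α)×B, with 1-α = 0.73
R: 0.27×162 + 0.73×197 = 43.74 + 143.81 = 187.55 → 188
G: 0.27×12 + 0.73×181 = 3.24 + 132.13 = 135.37 → 135
B: 0.27×80 + 0.73×20 = 21.60 + 14.60 = 36.20 → 36
= RGB(188, 135, 36)


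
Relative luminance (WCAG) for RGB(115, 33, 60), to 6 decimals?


Linearize each channel (sRGB transfer function): c = v/255; c_lin = c/12.92 if c ≤ 0.04045, else ((c+0.055)/1.055)^2.4
  R: 115/255 ≈ 0.450980 > 0.04045 → ((0.450980+0.055)/1.055)^2.4 ≈ 0.171441
  G: 33/255 ≈ 0.129412 > 0.04045 → ((0.129412+0.055)/1.055)^2.4 ≈ 0.015209
  B: 60/255 ≈ 0.235294 > 0.04045 → ((0.235294+0.055)/1.055)^2.4 ≈ 0.045186
R_lin = 0.171441, G_lin = 0.015209, B_lin = 0.045186
L = 0.2126×R + 0.7152×G + 0.0722×B
L = 0.2126×0.171441 + 0.7152×0.015209 + 0.0722×0.045186
L ≈ 0.050588


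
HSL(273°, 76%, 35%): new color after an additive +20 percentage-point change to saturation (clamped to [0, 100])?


Original S = 76%
Adjustment = +20 percentage points
New S = 76 + (20) = 96
Clamp to [0, 100] → 96
= HSL(273°, 96%, 35%)


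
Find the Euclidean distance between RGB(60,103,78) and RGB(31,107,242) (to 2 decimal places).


d = √[(R₁-R₂)² + (G₁-G₂)² + (B₁-B₂)²]
d = √[(60-31)² + (103-107)² + (78-242)²]
d = √[841 + 16 + 26896]
d = √27753
d ≈ 166.59


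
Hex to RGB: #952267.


95 → 149 (R)
22 → 34 (G)
67 → 103 (B)
= RGB(149, 34, 103)


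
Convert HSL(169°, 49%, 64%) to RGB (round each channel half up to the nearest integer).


H=169°, S=0.49, L=0.64
C = (1-|2L-1|)×S = (1-|0.28|)×0.49 = 0.3528
H' = H/60 = 169/60 ≈ 2.8167; X = C×(1-|H' mod 2 - 1|) = 0.28812
m = L - C/2 = 0.64 - 0.1764 = 0.4636
Sector ⌊H'⌋ = 2 → (R',G',B') = (0.0, 0.3528, 0.28812)
RGB = ((R'+m)×255, (G'+m)×255, (B'+m)×255) = (118.218, 208.182, 191.6886)
Round half up → RGB(118, 208, 192)


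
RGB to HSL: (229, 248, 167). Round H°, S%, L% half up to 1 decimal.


Normalize: R'=229/255≈0.8980, G'=248/255≈0.9725, B'=167/255≈0.6549
Max=248/255, Min=167/255, Δ=Max-Min=81/255
L = (Max+Min)/2 = (248+167)/510 = 415/510 = 0.81372… → L = 81.4%
L > 0.5 → S = Δ/(2-Max-Min) = 81/(510-248-167) = 81/95 = 0.85263… → S = 85.3%
(the 1/255 factors cancel in S and H, so raw channel differences can be used)
Max is G' → H = 60 × ((B-R)/Δ + 2) = 60 × ((167-229)/81 + 2)
  -62/81 + 2 = -0.7654… + 2 = 1.2345…
  H = 60 × 1.2345… = 74.074…° → H = 74.1°
= HSL(74.1°, 85.3%, 81.4%)


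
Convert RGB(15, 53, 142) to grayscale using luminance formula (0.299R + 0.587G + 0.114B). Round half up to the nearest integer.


Gray = 0.299×R + 0.587×G + 0.114×B
Gray = 0.299×15 + 0.587×53 + 0.114×142
Gray = 4.485 + 31.111 + 16.188
Gray = 51.784 → round half up → 52
Gray = 52


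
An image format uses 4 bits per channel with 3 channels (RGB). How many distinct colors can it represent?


Total bits = 4 bits/channel × 3 channels = 12 bits
Distinct colors = 2^12
= 4,096 colors


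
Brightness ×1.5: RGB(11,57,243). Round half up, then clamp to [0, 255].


Multiply each channel by 1.5, round half up, clamp to [0, 255]
R: 11×1.5 = 16.5 → round → 17
G: 57×1.5 = 85.5 → round → 86
B: 243×1.5 = 364.5 → round → 365 → clamp → 255
= RGB(17, 86, 255)


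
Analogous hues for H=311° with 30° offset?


Base hue: 311°
Left analog: (311 - 30) mod 360 = 281°
Right analog: (311 + 30) mod 360 = 341°
Analogous hues = 281° and 341°


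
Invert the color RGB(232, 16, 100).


Invert: (255-R, 255-G, 255-B)
R: 255-232 = 23
G: 255-16 = 239
B: 255-100 = 155
= RGB(23, 239, 155)


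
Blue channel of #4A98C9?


Color: #4A98C9
R = 4A = 74
G = 98 = 152
B = C9 = 201
Blue = 201


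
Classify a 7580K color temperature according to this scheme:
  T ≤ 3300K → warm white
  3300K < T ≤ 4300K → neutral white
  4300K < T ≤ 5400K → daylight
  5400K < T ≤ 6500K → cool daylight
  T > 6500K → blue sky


Temperature: 7580K
7580K > 6500K → blue sky
Classification: blue sky


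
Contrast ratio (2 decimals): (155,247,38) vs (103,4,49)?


Linearize each sRGB channel c=v/255: c/12.92 if c ≤ 0.04045 else ((c+0.055)/1.055)^2.4
L = 0.2126×R_lin + 0.7152×G_lin + 0.0722×B_lin
Color 1 (155,247,38):
  R=155: 155/255≈0.6078 > 0.04045 → ((0.6078+0.055)/1.055)^2.4 ≈ 0.32778
  G=247: 247/255≈0.9686 > 0.04045 → ((0.9686+0.055)/1.055)^2.4 ≈ 0.93011
  B=38: 38/255≈0.1490 > 0.04045 → ((0.1490+0.055)/1.055)^2.4 ≈ 0.01938
  L1 = 0.2126×0.32778 + 0.7152×0.93011 + 0.0722×0.01938 ≈ 0.73630
Color 2 (103,4,49):
  R=103: 103/255≈0.4039 > 0.04045 → ((0.4039+0.055)/1.055)^2.4 ≈ 0.13563
  G=4: 4/255≈0.0157 ≤ 0.04045 → 0.0157/12.92 ≈ 0.00121
  B=49: 49/255≈0.1922 > 0.04045 → ((0.1922+0.055)/1.055)^2.4 ≈ 0.03071
  L2 = 0.2126×0.13563 + 0.7152×0.00121 + 0.0722×0.03071 ≈ 0.03192
Lighter = 0.73630, Darker = 0.03192
Ratio = (L_lighter + 0.05) / (L_darker + 0.05)
Ratio = (0.73630 + 0.05) / (0.03192 + 0.05) = 0.78630 / 0.08192 ≈ 9.5982
Ratio ≈ 9.60:1


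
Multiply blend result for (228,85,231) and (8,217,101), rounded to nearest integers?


Multiply: C = A×B/255, rounded to nearest integer
R: 228×8/255 = 1824/255 ≈ 7.153 → 7
G: 85×217/255 = 18445/255 ≈ 72.333 → 72
B: 231×101/255 = 23331/255 ≈ 91.494 → 91
= RGB(7, 72, 91)


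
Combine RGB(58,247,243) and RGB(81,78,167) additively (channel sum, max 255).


Additive: each channel = min(255, C₁+C₂)
R: 58+81 = 139 → 139
G: 247+78 = 325 → 255
B: 243+167 = 410 → 255
= RGB(139, 255, 255)


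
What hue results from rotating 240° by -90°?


New hue = (H + rotation) mod 360
New hue = (240 -90) mod 360
= 150 mod 360
= 150°


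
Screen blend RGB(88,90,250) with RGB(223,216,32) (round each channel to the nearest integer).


Screen: C = 255 - (255-A)×(255-B)/255, rounded to nearest integer
R: 255 - (255-88)×(255-223)/255 = 255 - 5344/255 ≈ 255 - 20.957 = 234.043 → 234
G: 255 - (255-90)×(255-216)/255 = 255 - 6435/255 ≈ 255 - 25.235 = 229.765 → 230
B: 255 - (255-250)×(255-32)/255 = 255 - 1115/255 ≈ 255 - 4.373 = 250.627 → 251
= RGB(234, 230, 251)


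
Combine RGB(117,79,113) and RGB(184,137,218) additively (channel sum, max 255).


Additive: each channel = min(255, C₁+C₂)
R: 117+184 = 301 → 255
G: 79+137 = 216 → 216
B: 113+218 = 331 → 255
= RGB(255, 216, 255)


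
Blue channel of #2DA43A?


Color: #2DA43A
R = 2D = 45
G = A4 = 164
B = 3A = 58
Blue = 58


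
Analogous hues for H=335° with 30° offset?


Base hue: 335°
Left analog: (335 - 30) mod 360 = 305°
Right analog: (335 + 30) mod 360 = 5°
Analogous hues = 305° and 5°


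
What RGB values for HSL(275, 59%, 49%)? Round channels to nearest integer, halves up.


H=275°, S=0.59, L=0.49
C = (1-|2L-1|)×S = (1-|-0.02|)×0.59 = 0.5782
H' = H/60 = 275/60 ≈ 4.5833; X = C×(1-|H' mod 2 - 1|) ≈ 0.3373
m = L - C/2 = 0.49 - 0.2891 = 0.2009
Sector ⌊H'⌋ = 4 → (R',G',B') = (≈0.3373, 0.0, 0.5782)
RGB = ((R'+m)×255, (G'+m)×255, (B'+m)×255) = (137.23675, 51.2295, 198.6705)
Round half up → RGB(137, 51, 199)


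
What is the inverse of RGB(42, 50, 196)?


Invert: (255-R, 255-G, 255-B)
R: 255-42 = 213
G: 255-50 = 205
B: 255-196 = 59
= RGB(213, 205, 59)


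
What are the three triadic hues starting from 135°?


Triadic: equally spaced at 120° intervals
H1 = 135°
H2 = (135 + 120) mod 360 = 255°
H3 = (135 + 240) mod 360 = 15°
Triadic = 135°, 255°, 15°


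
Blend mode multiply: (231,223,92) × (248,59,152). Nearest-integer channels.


Multiply: C = A×B/255, rounded to nearest integer
R: 231×248/255 = 57288/255 ≈ 224.659 → 225
G: 223×59/255 = 13157/255 ≈ 51.596 → 52
B: 92×152/255 = 13984/255 ≈ 54.839 → 55
= RGB(225, 52, 55)


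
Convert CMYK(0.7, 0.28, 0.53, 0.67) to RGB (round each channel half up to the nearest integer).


R = 255 × (1-C) × (1-K) = 255 × 0.30 × 0.33 = 25.245 → 25
G = 255 × (1-M) × (1-K) = 255 × 0.72 × 0.33 = 60.588 → 61
B = 255 × (1-Y) × (1-K) = 255 × 0.47 × 0.33 = 39.5505 → 40
= RGB(25, 61, 40)


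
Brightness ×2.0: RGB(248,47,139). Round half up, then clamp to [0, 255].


Multiply each channel by 2.0, round half up, clamp to [0, 255]
R: 248×2.0 = 496 → clamp → 255
G: 47×2.0 = 94
B: 139×2.0 = 278 → clamp → 255
= RGB(255, 94, 255)


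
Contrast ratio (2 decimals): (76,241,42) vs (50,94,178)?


Linearize each sRGB channel c=v/255: c/12.92 if c ≤ 0.04045 else ((c+0.055)/1.055)^2.4
L = 0.2126×R_lin + 0.7152×G_lin + 0.0722×B_lin
Color 1 (76,241,42):
  R=76: 76/255≈0.2980 > 0.04045 → ((0.2980+0.055)/1.055)^2.4 ≈ 0.07227
  G=241: 241/255≈0.9451 > 0.04045 → ((0.9451+0.055)/1.055)^2.4 ≈ 0.87962
  B=42: 42/255≈0.1647 > 0.04045 → ((0.1647+0.055)/1.055)^2.4 ≈ 0.02315
  L1 = 0.2126×0.07227 + 0.7152×0.87962 + 0.0722×0.02315 ≈ 0.64614
Color 2 (50,94,178):
  R=50: 50/255≈0.1961 > 0.04045 → ((0.1961+0.055)/1.055)^2.4 ≈ 0.03190
  G=94: 94/255≈0.3686 > 0.04045 → ((0.3686+0.055)/1.055)^2.4 ≈ 0.11193
  B=178: 178/255≈0.6980 > 0.04045 → ((0.6980+0.055)/1.055)^2.4 ≈ 0.44520
  L2 = 0.2126×0.03190 + 0.7152×0.11193 + 0.0722×0.44520 ≈ 0.11898
Lighter = 0.64614, Darker = 0.11898
Ratio = (L_lighter + 0.05) / (L_darker + 0.05)
Ratio = (0.64614 + 0.05) / (0.11898 + 0.05) = 0.69614 / 0.16898 ≈ 4.1197
Ratio ≈ 4.12:1


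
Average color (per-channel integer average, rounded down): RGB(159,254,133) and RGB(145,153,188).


Midpoint: each channel = ⌊(C₁+C₂)/2⌋
R: ⌊(159+145)/2⌋ = 152
G: ⌊(254+153)/2⌋ = 203
B: ⌊(133+188)/2⌋ = 160
= RGB(152, 203, 160)


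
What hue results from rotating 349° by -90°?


New hue = (H + rotation) mod 360
New hue = (349 -90) mod 360
= 259 mod 360
= 259°


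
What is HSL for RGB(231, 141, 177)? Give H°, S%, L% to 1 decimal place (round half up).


Normalize: R'=231/255≈0.9059, G'=141/255≈0.5529, B'=177/255≈0.6941
Max=231/255, Min=141/255, Δ=Max-Min=90/255
L = (Max+Min)/2 = (231+141)/510 = 372/510 = 0.72941… → L = 72.9%
L > 0.5 → S = Δ/(2-Max-Min) = 90/(510-231-141) = 90/138 = 0.65217… → S = 65.2%
(the 1/255 factors cancel in S and H, so raw channel differences can be used)
Max is R' → H = 60 × (((G-B)/Δ) mod 6) = 60 × (((141-177)/90) mod 6)
  (-36)/90 = -0.4; negative, so add 6 → 5.6
  H = 60 × 5.6 = 336° → H = 336.0°
= HSL(336.0°, 65.2%, 72.9%)


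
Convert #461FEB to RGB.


46 → 70 (R)
1F → 31 (G)
EB → 235 (B)
= RGB(70, 31, 235)


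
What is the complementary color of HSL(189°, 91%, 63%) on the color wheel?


Complement = opposite side of color wheel = hue + 180°
H' = (189 + 180) mod 360 = 9°
S and L unchanged.
= HSL(9°, 91%, 63%)


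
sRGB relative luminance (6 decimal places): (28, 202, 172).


Linearize each channel (sRGB transfer function): c = v/255; c_lin = c/12.92 if c ≤ 0.04045, else ((c+0.055)/1.055)^2.4
  R: 28/255 ≈ 0.109804 > 0.04045 → ((0.109804+0.055)/1.055)^2.4 ≈ 0.011612
  G: 202/255 ≈ 0.792157 > 0.04045 → ((0.792157+0.055)/1.055)^2.4 ≈ 0.590619
  B: 172/255 ≈ 0.674510 > 0.04045 → ((0.674510+0.055)/1.055)^2.4 ≈ 0.412543
R_lin = 0.011612, G_lin = 0.590619, B_lin = 0.412543
L = 0.2126×R + 0.7152×G + 0.0722×B
L = 0.2126×0.011612 + 0.7152×0.590619 + 0.0722×0.412543
L ≈ 0.454665


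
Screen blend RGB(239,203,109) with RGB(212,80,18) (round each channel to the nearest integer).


Screen: C = 255 - (255-A)×(255-B)/255, rounded to nearest integer
R: 255 - (255-239)×(255-212)/255 = 255 - 688/255 ≈ 255 - 2.698 = 252.302 → 252
G: 255 - (255-203)×(255-80)/255 = 255 - 9100/255 ≈ 255 - 35.686 = 219.314 → 219
B: 255 - (255-109)×(255-18)/255 = 255 - 34602/255 ≈ 255 - 135.694 = 119.306 → 119
= RGB(252, 219, 119)


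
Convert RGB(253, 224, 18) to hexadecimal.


R = 253 → FD (hex)
G = 224 → E0 (hex)
B = 18 → 12 (hex)
Hex = #FDE012


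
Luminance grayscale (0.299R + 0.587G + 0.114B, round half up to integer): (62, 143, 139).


Gray = 0.299×R + 0.587×G + 0.114×B
Gray = 0.299×62 + 0.587×143 + 0.114×139
Gray = 18.538 + 83.941 + 15.846
Gray = 118.325 → round half up → 118
Gray = 118


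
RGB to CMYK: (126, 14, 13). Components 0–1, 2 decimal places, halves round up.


R'=126/255≈0.4941, G'=14/255≈0.0549, B'=13/255≈0.0510
K = 1 - max(R',G',B') = 1 - 126/255 = 129/255 = 0.50588… → 0.51
(1-R'-K)/(1-K) simplifies to (max-R)/max with max = 126:
C = (126-126)/126 = 0/126 = 0 → 0.00
M = (126-14)/126 = 112/126 = 0.88888… → 0.89
Y = (126-13)/126 = 113/126 = 0.89682… → 0.90
= CMYK(0.00, 0.89, 0.90, 0.51)


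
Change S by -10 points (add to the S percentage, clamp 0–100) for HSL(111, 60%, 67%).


Original S = 60%
Adjustment = -10 percentage points
New S = 60 + (-10) = 50
Clamp to [0, 100] → 50
= HSL(111°, 50%, 67%)


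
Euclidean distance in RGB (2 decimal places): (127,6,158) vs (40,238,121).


d = √[(R₁-R₂)² + (G₁-G₂)² + (B₁-B₂)²]
d = √[(127-40)² + (6-238)² + (158-121)²]
d = √[7569 + 53824 + 1369]
d = √62762
d ≈ 250.52


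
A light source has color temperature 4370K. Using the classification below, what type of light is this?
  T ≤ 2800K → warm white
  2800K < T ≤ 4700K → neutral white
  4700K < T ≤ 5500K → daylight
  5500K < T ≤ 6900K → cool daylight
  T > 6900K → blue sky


Temperature: 4370K
2800K < 4370K ≤ 4700K → neutral white
Classification: neutral white


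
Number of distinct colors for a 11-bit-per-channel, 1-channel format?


Total bits = 11 bits/channel × 1 channels = 11 bits
Distinct colors = 2^11
= 2,048 colors


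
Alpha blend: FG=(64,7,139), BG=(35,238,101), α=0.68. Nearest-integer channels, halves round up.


C = α×F + (1-α)×B, with 1-α = 0.32
R: 0.68×64 + 0.32×35 = 43.52 + 11.20 = 54.72 → 55
G: 0.68×7 + 0.32×238 = 4.76 + 76.16 = 80.92 → 81
B: 0.68×139 + 0.32×101 = 94.52 + 32.32 = 126.84 → 127
= RGB(55, 81, 127)


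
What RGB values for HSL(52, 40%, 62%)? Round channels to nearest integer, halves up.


H=52°, S=0.40, L=0.62
C = (1-|2L-1|)×S = (1-|0.24|)×0.40 = 0.304
H' = H/60 = 52/60 ≈ 0.8667; X = C×(1-|H' mod 2 - 1|) ≈ 0.2635
m = L - C/2 = 0.62 - 0.152 = 0.468
Sector ⌊H'⌋ = 0 → (R',G',B') = (0.304, ≈0.2635, 0.0)
RGB = ((R'+m)×255, (G'+m)×255, (B'+m)×255) = (196.86, 186.524, 119.34)
Round half up → RGB(197, 187, 119)


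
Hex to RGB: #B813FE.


B8 → 184 (R)
13 → 19 (G)
FE → 254 (B)
= RGB(184, 19, 254)


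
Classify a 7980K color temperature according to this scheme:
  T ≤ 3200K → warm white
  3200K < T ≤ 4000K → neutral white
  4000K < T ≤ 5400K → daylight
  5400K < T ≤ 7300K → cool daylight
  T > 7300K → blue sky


Temperature: 7980K
7980K > 7300K → blue sky
Classification: blue sky


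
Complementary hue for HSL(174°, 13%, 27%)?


Complement = opposite side of color wheel = hue + 180°
H' = (174 + 180) mod 360 = 354°
S and L unchanged.
= HSL(354°, 13%, 27%)


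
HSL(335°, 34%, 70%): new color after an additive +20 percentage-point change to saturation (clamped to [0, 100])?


Original S = 34%
Adjustment = +20 percentage points
New S = 34 + (20) = 54
Clamp to [0, 100] → 54
= HSL(335°, 54%, 70%)


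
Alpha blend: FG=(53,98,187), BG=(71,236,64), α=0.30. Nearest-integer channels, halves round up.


C = α×F + (1-α)×B, with 1-α = 0.70
R: 0.30×53 + 0.70×71 = 15.90 + 49.70 = 65.60 → 66
G: 0.30×98 + 0.70×236 = 29.40 + 165.20 = 194.60 → 195
B: 0.30×187 + 0.70×64 = 56.10 + 44.80 = 100.90 → 101
= RGB(66, 195, 101)


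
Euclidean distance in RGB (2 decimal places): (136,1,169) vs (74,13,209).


d = √[(R₁-R₂)² + (G₁-G₂)² + (B₁-B₂)²]
d = √[(136-74)² + (1-13)² + (169-209)²]
d = √[3844 + 144 + 1600]
d = √5588
d ≈ 74.75


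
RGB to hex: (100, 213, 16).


R = 100 → 64 (hex)
G = 213 → D5 (hex)
B = 16 → 10 (hex)
Hex = #64D510


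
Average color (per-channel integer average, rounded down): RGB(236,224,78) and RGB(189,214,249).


Midpoint: each channel = ⌊(C₁+C₂)/2⌋
R: ⌊(236+189)/2⌋ = 212
G: ⌊(224+214)/2⌋ = 219
B: ⌊(78+249)/2⌋ = 163
= RGB(212, 219, 163)


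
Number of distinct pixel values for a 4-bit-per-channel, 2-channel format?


Total bits = 4 bits/channel × 2 channels = 8 bits
Distinct pixel values = 2^8
= 256 pixel values


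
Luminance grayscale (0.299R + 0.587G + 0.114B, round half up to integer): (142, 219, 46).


Gray = 0.299×R + 0.587×G + 0.114×B
Gray = 0.299×142 + 0.587×219 + 0.114×46
Gray = 42.458 + 128.553 + 5.244
Gray = 176.255 → round half up → 176
Gray = 176


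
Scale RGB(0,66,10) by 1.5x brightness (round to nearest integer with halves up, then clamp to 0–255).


Multiply each channel by 1.5, round half up, clamp to [0, 255]
R: 0×1.5 = 0
G: 66×1.5 = 99
B: 10×1.5 = 15
= RGB(0, 99, 15)


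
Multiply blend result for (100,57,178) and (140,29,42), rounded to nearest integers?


Multiply: C = A×B/255, rounded to nearest integer
R: 100×140/255 = 14000/255 ≈ 54.902 → 55
G: 57×29/255 = 1653/255 ≈ 6.482 → 6
B: 178×42/255 = 7476/255 ≈ 29.318 → 29
= RGB(55, 6, 29)


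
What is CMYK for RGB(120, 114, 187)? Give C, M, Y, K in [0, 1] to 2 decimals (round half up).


R'=120/255≈0.4706, G'=114/255≈0.4471, B'=187/255≈0.7333
K = 1 - max(R',G',B') = 1 - 187/255 = 68/255 = 0.26666… → 0.27
(1-R'-K)/(1-K) simplifies to (max-R)/max with max = 187:
C = (187-120)/187 = 67/187 = 0.35828… → 0.36
M = (187-114)/187 = 73/187 = 0.39037… → 0.39
Y = (187-187)/187 = 0/187 = 0 → 0.00
= CMYK(0.36, 0.39, 0.00, 0.27)


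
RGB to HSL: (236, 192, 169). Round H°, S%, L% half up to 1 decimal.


Normalize: R'=236/255≈0.9255, G'=192/255≈0.7529, B'=169/255≈0.6627
Max=236/255, Min=169/255, Δ=Max-Min=67/255
L = (Max+Min)/2 = (236+169)/510 = 405/510 = 0.79411… → L = 79.4%
L > 0.5 → S = Δ/(2-Max-Min) = 67/(510-236-169) = 67/105 = 0.63809… → S = 63.8%
(the 1/255 factors cancel in S and H, so raw channel differences can be used)
Max is R' → H = 60 × (((G-B)/Δ) mod 6) = 60 × (((192-169)/67) mod 6)
  23/67 = 0.3432…
  H = 60 × 0.3432… = 20.597…° → H = 20.6°
= HSL(20.6°, 63.8%, 79.4%)


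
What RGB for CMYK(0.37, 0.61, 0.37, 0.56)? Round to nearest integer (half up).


R = 255 × (1-C) × (1-K) = 255 × 0.63 × 0.44 = 70.686 → 71
G = 255 × (1-M) × (1-K) = 255 × 0.39 × 0.44 = 43.758 → 44
B = 255 × (1-Y) × (1-K) = 255 × 0.63 × 0.44 = 70.686 → 71
= RGB(71, 44, 71)


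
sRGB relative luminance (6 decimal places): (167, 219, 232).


Linearize each channel (sRGB transfer function): c = v/255; c_lin = c/12.92 if c ≤ 0.04045, else ((c+0.055)/1.055)^2.4
  R: 167/255 ≈ 0.654902 > 0.04045 → ((0.654902+0.055)/1.055)^2.4 ≈ 0.386429
  G: 219/255 ≈ 0.858824 > 0.04045 → ((0.858824+0.055)/1.055)^2.4 ≈ 0.708376
  B: 232/255 ≈ 0.909804 > 0.04045 → ((0.909804+0.055)/1.055)^2.4 ≈ 0.806952
R_lin = 0.386429, G_lin = 0.708376, B_lin = 0.806952
L = 0.2126×R + 0.7152×G + 0.0722×B
L = 0.2126×0.386429 + 0.7152×0.708376 + 0.0722×0.806952
L ≈ 0.647047


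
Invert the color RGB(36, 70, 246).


Invert: (255-R, 255-G, 255-B)
R: 255-36 = 219
G: 255-70 = 185
B: 255-246 = 9
= RGB(219, 185, 9)


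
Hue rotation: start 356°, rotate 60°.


New hue = (H + rotation) mod 360
New hue = (356 + 60) mod 360
= 416 mod 360
= 56°


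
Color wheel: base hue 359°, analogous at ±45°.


Base hue: 359°
Left analog: (359 - 45) mod 360 = 314°
Right analog: (359 + 45) mod 360 = 44°
Analogous hues = 314° and 44°


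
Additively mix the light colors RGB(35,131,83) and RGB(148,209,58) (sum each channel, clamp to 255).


Additive: each channel = min(255, C₁+C₂)
R: 35+148 = 183 → 183
G: 131+209 = 340 → 255
B: 83+58 = 141 → 141
= RGB(183, 255, 141)


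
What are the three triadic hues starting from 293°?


Triadic: equally spaced at 120° intervals
H1 = 293°
H2 = (293 + 120) mod 360 = 53°
H3 = (293 + 240) mod 360 = 173°
Triadic = 293°, 53°, 173°


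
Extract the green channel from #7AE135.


Color: #7AE135
R = 7A = 122
G = E1 = 225
B = 35 = 53
Green = 225


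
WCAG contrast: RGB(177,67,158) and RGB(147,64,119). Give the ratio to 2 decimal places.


Linearize each sRGB channel c=v/255: c/12.92 if c ≤ 0.04045 else ((c+0.055)/1.055)^2.4
L = 0.2126×R_lin + 0.7152×G_lin + 0.0722×B_lin
Color 1 (177,67,158):
  R=177: 177/255≈0.6941 > 0.04045 → ((0.6941+0.055)/1.055)^2.4 ≈ 0.43966
  G=67: 67/255≈0.2627 > 0.04045 → ((0.2627+0.055)/1.055)^2.4 ≈ 0.05613
  B=158: 158/255≈0.6196 > 0.04045 → ((0.6196+0.055)/1.055)^2.4 ≈ 0.34191
  L1 = 0.2126×0.43966 + 0.7152×0.05613 + 0.0722×0.34191 ≈ 0.15830
Color 2 (147,64,119):
  R=147: 147/255≈0.5765 > 0.04045 → ((0.5765+0.055)/1.055)^2.4 ≈ 0.29177
  G=64: 64/255≈0.2510 > 0.04045 → ((0.2510+0.055)/1.055)^2.4 ≈ 0.05127
  B=119: 119/255≈0.4667 > 0.04045 → ((0.4667+0.055)/1.055)^2.4 ≈ 0.18447
  L2 = 0.2126×0.29177 + 0.7152×0.05127 + 0.0722×0.18447 ≈ 0.11202
Lighter = 0.15830, Darker = 0.11202
Ratio = (L_lighter + 0.05) / (L_darker + 0.05)
Ratio = (0.15830 + 0.05) / (0.11202 + 0.05) = 0.20830 / 0.16202 ≈ 1.2857
Ratio ≈ 1.29:1


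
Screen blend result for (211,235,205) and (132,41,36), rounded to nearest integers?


Screen: C = 255 - (255-A)×(255-B)/255, rounded to nearest integer
R: 255 - (255-211)×(255-132)/255 = 255 - 5412/255 ≈ 255 - 21.224 = 233.776 → 234
G: 255 - (255-235)×(255-41)/255 = 255 - 4280/255 ≈ 255 - 16.784 = 238.216 → 238
B: 255 - (255-205)×(255-36)/255 = 255 - 10950/255 ≈ 255 - 42.941 = 212.059 → 212
= RGB(234, 238, 212)


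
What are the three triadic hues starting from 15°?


Triadic: equally spaced at 120° intervals
H1 = 15°
H2 = (15 + 120) mod 360 = 135°
H3 = (15 + 240) mod 360 = 255°
Triadic = 15°, 135°, 255°


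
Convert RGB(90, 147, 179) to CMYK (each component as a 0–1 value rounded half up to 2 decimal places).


R'=90/255≈0.3529, G'=147/255≈0.5765, B'=179/255≈0.7020
K = 1 - max(R',G',B') = 1 - 179/255 = 76/255 = 0.29803… → 0.30
(1-R'-K)/(1-K) simplifies to (max-R)/max with max = 179:
C = (179-90)/179 = 89/179 = 0.49720… → 0.50
M = (179-147)/179 = 32/179 = 0.17877… → 0.18
Y = (179-179)/179 = 0/179 = 0 → 0.00
= CMYK(0.50, 0.18, 0.00, 0.30)


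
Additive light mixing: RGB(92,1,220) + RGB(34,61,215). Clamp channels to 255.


Additive: each channel = min(255, C₁+C₂)
R: 92+34 = 126 → 126
G: 1+61 = 62 → 62
B: 220+215 = 435 → 255
= RGB(126, 62, 255)


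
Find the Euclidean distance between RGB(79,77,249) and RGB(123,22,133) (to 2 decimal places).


d = √[(R₁-R₂)² + (G₁-G₂)² + (B₁-B₂)²]
d = √[(79-123)² + (77-22)² + (249-133)²]
d = √[1936 + 3025 + 13456]
d = √18417
d ≈ 135.71


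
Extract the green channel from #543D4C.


Color: #543D4C
R = 54 = 84
G = 3D = 61
B = 4C = 76
Green = 61


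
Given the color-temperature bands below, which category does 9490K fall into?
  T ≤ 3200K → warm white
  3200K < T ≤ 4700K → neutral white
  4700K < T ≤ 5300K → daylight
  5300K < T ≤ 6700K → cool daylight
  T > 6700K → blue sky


Temperature: 9490K
9490K > 6700K → blue sky
Classification: blue sky


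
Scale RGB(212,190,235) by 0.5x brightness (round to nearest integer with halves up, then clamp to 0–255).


Multiply each channel by 0.5, round half up, clamp to [0, 255]
R: 212×0.5 = 106
G: 190×0.5 = 95
B: 235×0.5 = 117.5 → round → 118
= RGB(106, 95, 118)


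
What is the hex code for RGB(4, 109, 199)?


R = 4 → 04 (hex)
G = 109 → 6D (hex)
B = 199 → C7 (hex)
Hex = #046DC7


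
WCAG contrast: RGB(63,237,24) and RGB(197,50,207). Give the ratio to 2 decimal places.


Linearize each sRGB channel c=v/255: c/12.92 if c ≤ 0.04045 else ((c+0.055)/1.055)^2.4
L = 0.2126×R_lin + 0.7152×G_lin + 0.0722×B_lin
Color 1 (63,237,24):
  R=63: 63/255≈0.2471 > 0.04045 → ((0.2471+0.055)/1.055)^2.4 ≈ 0.04971
  G=237: 237/255≈0.9294 > 0.04045 → ((0.9294+0.055)/1.055)^2.4 ≈ 0.84687
  B=24: 24/255≈0.0941 > 0.04045 → ((0.0941+0.055)/1.055)^2.4 ≈ 0.00913
  L1 = 0.2126×0.04971 + 0.7152×0.84687 + 0.0722×0.00913 ≈ 0.61691
Color 2 (197,50,207):
  R=197: 197/255≈0.7725 > 0.04045 → ((0.7725+0.055)/1.055)^2.4 ≈ 0.55834
  G=50: 50/255≈0.1961 > 0.04045 → ((0.1961+0.055)/1.055)^2.4 ≈ 0.03190
  B=207: 207/255≈0.8118 > 0.04045 → ((0.8118+0.055)/1.055)^2.4 ≈ 0.62396
  L2 = 0.2126×0.55834 + 0.7152×0.03190 + 0.0722×0.62396 ≈ 0.18657
Lighter = 0.61691, Darker = 0.18657
Ratio = (L_lighter + 0.05) / (L_darker + 0.05)
Ratio = (0.61691 + 0.05) / (0.18657 + 0.05) = 0.66691 / 0.23657 ≈ 2.8191
Ratio ≈ 2.82:1


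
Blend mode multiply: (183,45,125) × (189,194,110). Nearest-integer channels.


Multiply: C = A×B/255, rounded to nearest integer
R: 183×189/255 = 34587/255 ≈ 135.635 → 136
G: 45×194/255 = 8730/255 ≈ 34.235 → 34
B: 125×110/255 = 13750/255 ≈ 53.922 → 54
= RGB(136, 34, 54)


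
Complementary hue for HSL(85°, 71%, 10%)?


Complement = opposite side of color wheel = hue + 180°
H' = (85 + 180) mod 360 = 265°
S and L unchanged.
= HSL(265°, 71%, 10%)


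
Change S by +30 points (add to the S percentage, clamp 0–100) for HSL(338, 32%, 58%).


Original S = 32%
Adjustment = +30 percentage points
New S = 32 + (30) = 62
Clamp to [0, 100] → 62
= HSL(338°, 62%, 58%)


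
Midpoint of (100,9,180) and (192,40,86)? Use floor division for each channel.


Midpoint: each channel = ⌊(C₁+C₂)/2⌋
R: ⌊(100+192)/2⌋ = 146
G: ⌊(9+40)/2⌋ = 24
B: ⌊(180+86)/2⌋ = 133
= RGB(146, 24, 133)


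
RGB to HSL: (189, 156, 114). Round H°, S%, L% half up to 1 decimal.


Normalize: R'=189/255≈0.7412, G'=156/255≈0.6118, B'=114/255≈0.4471
Max=189/255, Min=114/255, Δ=Max-Min=75/255
L = (Max+Min)/2 = (189+114)/510 = 303/510 = 0.59411… → L = 59.4%
L > 0.5 → S = Δ/(2-Max-Min) = 75/(510-189-114) = 75/207 = 0.36231… → S = 36.2%
(the 1/255 factors cancel in S and H, so raw channel differences can be used)
Max is R' → H = 60 × (((G-B)/Δ) mod 6) = 60 × (((156-114)/75) mod 6)
  42/75 = 0.56
  H = 60 × 0.56 = 33.6° → H = 33.6°
= HSL(33.6°, 36.2%, 59.4%)
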